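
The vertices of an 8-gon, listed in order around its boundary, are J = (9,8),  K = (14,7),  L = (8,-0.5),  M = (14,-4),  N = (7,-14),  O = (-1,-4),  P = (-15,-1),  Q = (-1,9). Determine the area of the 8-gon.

Cross-terms: -49, -63, -25, -168, -42, -59, -136, -89  ⇒  Σ = -631
Area = |Σ|/2 = 315.5.

315.5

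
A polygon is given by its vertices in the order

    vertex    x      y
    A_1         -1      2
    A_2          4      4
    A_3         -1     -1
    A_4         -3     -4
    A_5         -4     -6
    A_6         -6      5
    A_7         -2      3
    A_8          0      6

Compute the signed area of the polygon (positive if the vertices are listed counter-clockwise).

-39.5

Apply the shoelace formula: 2A = Σ (x_i·y_{i+1} − x_{i+1}·y_i), indices taken mod 8.
Σ = (-12) + (0) + (1) + (2) + (-56) + (-8) + (-12) + (6) = -79
Signed area = Σ/2 = -39.5 (negative ⇒ clockwise traversal).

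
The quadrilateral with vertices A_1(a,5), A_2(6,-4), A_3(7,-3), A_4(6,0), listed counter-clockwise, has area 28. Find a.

The doubled signed area Σ (x_i y_{i+1} − x_{i+1} y_i) is linear in a.
With a=0 it equals 28; the coefficient of a is -4 (from the two edges through A_1).
So -4·a + 28 = 2·28 = 56 ⇒ a = -7.

-7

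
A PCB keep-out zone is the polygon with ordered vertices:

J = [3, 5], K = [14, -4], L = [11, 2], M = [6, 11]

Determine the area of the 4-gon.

Apply the shoelace formula: 2A = Σ (x_i·y_{i+1} − x_{i+1}·y_i), indices taken mod 4.
Σ = (-82) + (72) + (109) + (-3) = 96
Area = |Σ|/2 = 48.

48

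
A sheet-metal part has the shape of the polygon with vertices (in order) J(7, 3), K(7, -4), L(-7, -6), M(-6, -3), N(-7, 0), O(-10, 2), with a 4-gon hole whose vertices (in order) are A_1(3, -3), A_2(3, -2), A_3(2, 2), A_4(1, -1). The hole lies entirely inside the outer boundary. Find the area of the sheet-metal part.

102

Outer boundary:
J→K: (7)(-4) − (7)(3) = -49
K→L: (7)(-6) − (-7)(-4) = -70
L→M: (-7)(-3) − (-6)(-6) = -15
M→N: (-6)(0) − (-7)(-3) = -21
N→O: (-7)(2) − (-10)(0) = -14
O→J: (-10)(3) − (7)(2) = -44
Σ = -213
Area = |Σ|/2 = 106.5.
Hole:
Apply the surveyor's formula: 2A = Σ (x_i·y_{i+1} − x_{i+1}·y_i), indices taken mod 4.
Cross-terms: 3, 10, -4, 0  ⇒  Σ = 9
Area = |Σ|/2 = 4.5.
Net area = 106.5 − 4.5 = 102.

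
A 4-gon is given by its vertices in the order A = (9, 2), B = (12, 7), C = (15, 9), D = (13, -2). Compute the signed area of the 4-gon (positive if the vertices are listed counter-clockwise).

Apply the shoelace (surveyor's) formula: 2A = Σ (x_i·y_{i+1} − x_{i+1}·y_i), indices taken mod 4.
Cross-terms: 39, 3, -147, 44  ⇒  Σ = -61
Signed area = Σ/2 = -30.5 (negative ⇒ clockwise traversal).

-30.5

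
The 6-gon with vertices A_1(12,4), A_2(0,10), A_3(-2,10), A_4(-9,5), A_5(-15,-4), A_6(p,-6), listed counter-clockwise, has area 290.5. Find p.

Write out the shoelace sum; only the two edges meeting at A_6 involve p:
2·Area = [((-15)·(-6) − p·(-4)) + (p·4 − 12·(-6))] + 331
       = 8·p + 493 = 581
⇒ p = 11.

11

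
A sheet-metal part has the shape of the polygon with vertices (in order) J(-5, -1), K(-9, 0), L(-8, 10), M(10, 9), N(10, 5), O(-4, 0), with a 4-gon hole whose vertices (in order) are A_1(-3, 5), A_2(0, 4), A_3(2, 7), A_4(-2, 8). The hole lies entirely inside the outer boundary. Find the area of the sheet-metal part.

Outer boundary:
Apply the shoelace (surveyor's) formula: 2A = Σ (x_i·y_{i+1} − x_{i+1}·y_i), indices taken mod 6.
J→K: (-5)(0) − (-9)(-1) = -9
K→L: (-9)(10) − (-8)(0) = -90
L→M: (-8)(9) − (10)(10) = -172
M→N: (10)(5) − (10)(9) = -40
N→O: (10)(0) − (-4)(5) = 20
O→J: (-4)(-1) − (-5)(0) = 4
Σ = -287
Area = |Σ|/2 = 143.5.
Hole:
Σ = (-12) + (-8) + (30) + (14) = 24
Area = |Σ|/2 = 12.
Net area = 143.5 − 12 = 131.5.

131.5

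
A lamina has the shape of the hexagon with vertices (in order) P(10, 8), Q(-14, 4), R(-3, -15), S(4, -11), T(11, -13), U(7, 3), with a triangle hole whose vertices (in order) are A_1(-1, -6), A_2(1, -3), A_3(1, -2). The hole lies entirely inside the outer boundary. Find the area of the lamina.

Outer boundary:
Apply Gauss's area formula: 2A = Σ (x_i·y_{i+1} − x_{i+1}·y_i), indices taken mod 6.
Σ = (152) + (222) + (93) + (69) + (124) + (26) = 686
Area = |Σ|/2 = 343.
Hole:
Apply the shoelace (surveyor's) formula: 2A = Σ (x_i·y_{i+1} − x_{i+1}·y_i), indices taken mod 3.
Cross-terms: 9, 1, -8  ⇒  Σ = 2
Area = |Σ|/2 = 1.
Net area = 343 − 1 = 342.

342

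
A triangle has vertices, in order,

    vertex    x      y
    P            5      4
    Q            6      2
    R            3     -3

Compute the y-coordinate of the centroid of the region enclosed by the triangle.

1

Apply the shoelace (surveyor's) formula. First the cross-terms c_i = x_i·y_{i+1} − x_{i+1}·y_i:
  -14, -24, 27  ⇒  2A = -11, A = -5.5.
Then Σ (y_i + y_{i+1})·c_i = -33, so ȳ = -33 / (6·(-5.5)) = 1.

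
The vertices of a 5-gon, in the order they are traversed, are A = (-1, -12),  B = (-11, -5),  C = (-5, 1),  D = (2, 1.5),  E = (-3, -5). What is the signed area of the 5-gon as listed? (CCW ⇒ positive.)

-73.5

Cross-terms: -127, -36, -9.5, -5.5, 31  ⇒  Σ = -147
Signed area = Σ/2 = -73.5 (negative ⇒ clockwise traversal).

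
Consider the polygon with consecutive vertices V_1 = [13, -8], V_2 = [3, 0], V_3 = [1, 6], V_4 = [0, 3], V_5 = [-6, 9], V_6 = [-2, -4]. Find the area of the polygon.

Σ = (24) + (18) + (3) + (18) + (42) + (68) = 173
Area = |Σ|/2 = 86.5.

86.5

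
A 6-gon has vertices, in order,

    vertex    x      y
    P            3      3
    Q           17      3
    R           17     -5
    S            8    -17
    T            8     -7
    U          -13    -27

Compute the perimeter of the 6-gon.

|PQ| = √((14)² + (0)²) = √196 = 14
|QR| = √((0)² + (-8)²) = √64 = 8
|RS| = √((-9)² + (-12)²) = √225 = 15
|ST| = √((0)² + (10)²) = √100 = 10
|TU| = √((-21)² + (-20)²) = √841 = 29
|UP| = √((16)² + (30)²) = √1156 = 34
Perimeter = 14 + 8 + 15 + 10 + 29 + 34 = 110.

110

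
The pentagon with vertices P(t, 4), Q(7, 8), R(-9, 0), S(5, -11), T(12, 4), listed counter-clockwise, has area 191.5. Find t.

Write out the shoelace sum; only the two edges meeting at P involve t:
2·Area = [(12·4 − t·4) + (t·8 − 7·4)] + 323
       = 4·t + 343 = 383
⇒ t = 10.

10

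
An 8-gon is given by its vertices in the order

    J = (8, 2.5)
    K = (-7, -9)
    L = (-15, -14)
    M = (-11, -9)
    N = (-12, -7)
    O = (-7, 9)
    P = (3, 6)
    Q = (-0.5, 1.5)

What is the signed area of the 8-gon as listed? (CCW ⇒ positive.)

-186.625

Σ = (-54.5) + (-37) + (-19) + (-31) + (-157) + (-69) + (7.5) + (-13.25) = -373.25
Signed area = Σ/2 = -186.625 (negative ⇒ clockwise traversal).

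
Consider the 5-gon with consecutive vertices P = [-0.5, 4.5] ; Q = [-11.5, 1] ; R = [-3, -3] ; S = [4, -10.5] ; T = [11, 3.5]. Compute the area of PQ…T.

Apply the surveyor's formula: 2A = Σ (x_i·y_{i+1} − x_{i+1}·y_i), indices taken mod 5.
Σ = (51.25) + (37.5) + (43.5) + (129.5) + (51.25) = 313
Area = |Σ|/2 = 156.5.

156.5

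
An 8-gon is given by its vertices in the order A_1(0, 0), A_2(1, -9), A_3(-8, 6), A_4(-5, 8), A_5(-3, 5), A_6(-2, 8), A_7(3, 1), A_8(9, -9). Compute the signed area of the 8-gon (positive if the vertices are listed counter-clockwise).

-88.5

A_1→A_2: (0)(-9) − (1)(0) = 0
A_2→A_3: (1)(6) − (-8)(-9) = -66
A_3→A_4: (-8)(8) − (-5)(6) = -34
A_4→A_5: (-5)(5) − (-3)(8) = -1
A_5→A_6: (-3)(8) − (-2)(5) = -14
A_6→A_7: (-2)(1) − (3)(8) = -26
A_7→A_8: (3)(-9) − (9)(1) = -36
A_8→A_1: (9)(0) − (0)(-9) = 0
Σ = -177
Signed area = Σ/2 = -88.5 (negative ⇒ clockwise traversal).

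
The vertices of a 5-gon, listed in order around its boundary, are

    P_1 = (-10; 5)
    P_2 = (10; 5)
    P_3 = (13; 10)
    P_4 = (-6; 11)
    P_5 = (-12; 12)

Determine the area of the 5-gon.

Cross-terms: -100, 35, 203, 60, 60  ⇒  Σ = 258
Area = |Σ|/2 = 129.

129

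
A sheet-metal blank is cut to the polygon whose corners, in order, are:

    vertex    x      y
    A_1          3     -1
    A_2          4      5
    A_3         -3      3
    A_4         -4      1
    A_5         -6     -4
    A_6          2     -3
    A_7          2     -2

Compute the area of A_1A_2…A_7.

Apply the shoelace (surveyor's) formula: 2A = Σ (x_i·y_{i+1} − x_{i+1}·y_i), indices taken mod 7.
A_1→A_2: (3)(5) − (4)(-1) = 19
A_2→A_3: (4)(3) − (-3)(5) = 27
A_3→A_4: (-3)(1) − (-4)(3) = 9
A_4→A_5: (-4)(-4) − (-6)(1) = 22
A_5→A_6: (-6)(-3) − (2)(-4) = 26
A_6→A_7: (2)(-2) − (2)(-3) = 2
A_7→A_1: (2)(-1) − (3)(-2) = 4
Σ = 109
Area = |Σ|/2 = 54.5.

54.5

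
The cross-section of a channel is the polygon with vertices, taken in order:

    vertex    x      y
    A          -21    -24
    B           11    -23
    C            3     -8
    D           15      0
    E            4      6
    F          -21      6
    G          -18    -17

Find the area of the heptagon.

Apply the shoelace (surveyor's) formula: 2A = Σ (x_i·y_{i+1} − x_{i+1}·y_i), indices taken mod 7.
Σ = (747) + (-19) + (120) + (90) + (150) + (465) + (75) = 1628
Area = |Σ|/2 = 814.

814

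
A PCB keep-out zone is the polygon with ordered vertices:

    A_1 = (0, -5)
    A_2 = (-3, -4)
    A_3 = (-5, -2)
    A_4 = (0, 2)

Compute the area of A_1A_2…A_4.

Apply the shoelace (surveyor's) formula: 2A = Σ (x_i·y_{i+1} − x_{i+1}·y_i), indices taken mod 4.
Cross-terms: -15, -14, -10, 0  ⇒  Σ = -39
Area = |Σ|/2 = 19.5.

19.5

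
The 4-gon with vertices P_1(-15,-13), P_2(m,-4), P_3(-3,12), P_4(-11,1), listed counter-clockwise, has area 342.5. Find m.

14

The doubled signed area Σ (x_i y_{i+1} − x_{i+1} y_i) is linear in m.
With m=0 it equals 335; the coefficient of m is 25 (from the two edges through P_2).
So 25·m + 335 = 2·342.5 = 685 ⇒ m = 14.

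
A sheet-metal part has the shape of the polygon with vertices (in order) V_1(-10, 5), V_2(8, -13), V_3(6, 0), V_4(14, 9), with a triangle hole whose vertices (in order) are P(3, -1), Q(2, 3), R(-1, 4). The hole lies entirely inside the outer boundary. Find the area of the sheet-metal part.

185.5

Outer boundary:
Σ = (90) + (78) + (54) + (160) = 382
Area = |Σ|/2 = 191.
Hole:
Apply the shoelace formula: 2A = Σ (x_i·y_{i+1} − x_{i+1}·y_i), indices taken mod 3.
Σ = (11) + (11) + (-11) = 11
Area = |Σ|/2 = 5.5.
Net area = 191 − 5.5 = 185.5.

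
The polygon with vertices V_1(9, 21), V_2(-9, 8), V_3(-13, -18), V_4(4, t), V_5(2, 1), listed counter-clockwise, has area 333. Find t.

Write out the shoelace sum; only the two edges meeting at V_4 involve t:
2·Area = [((-13)·t − 4·(-18)) + (4·1 − 2·t)] + 560
       = -15·t + 636 = 666
⇒ t = -2.

-2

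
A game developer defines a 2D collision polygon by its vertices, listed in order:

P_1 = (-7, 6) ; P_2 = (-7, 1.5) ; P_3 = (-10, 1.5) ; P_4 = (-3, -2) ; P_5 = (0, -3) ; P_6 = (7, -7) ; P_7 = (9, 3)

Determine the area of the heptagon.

Apply Gauss's area formula: 2A = Σ (x_i·y_{i+1} − x_{i+1}·y_i), indices taken mod 7.
P_1→P_2: (-7)(1.5) − (-7)(6) = 31.5
P_2→P_3: (-7)(1.5) − (-10)(1.5) = 4.5
P_3→P_4: (-10)(-2) − (-3)(1.5) = 24.5
P_4→P_5: (-3)(-3) − (0)(-2) = 9
P_5→P_6: (0)(-7) − (7)(-3) = 21
P_6→P_7: (7)(3) − (9)(-7) = 84
P_7→P_1: (9)(6) − (-7)(3) = 75
Σ = 249.5
Area = |Σ|/2 = 124.75.

124.75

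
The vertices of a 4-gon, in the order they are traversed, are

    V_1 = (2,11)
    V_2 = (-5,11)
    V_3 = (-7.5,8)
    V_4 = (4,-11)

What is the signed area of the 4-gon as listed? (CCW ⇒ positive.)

Σ = (77) + (42.5) + (50.5) + (66) = 236
Signed area = Σ/2 = 118 (positive ⇒ counter-clockwise traversal).

118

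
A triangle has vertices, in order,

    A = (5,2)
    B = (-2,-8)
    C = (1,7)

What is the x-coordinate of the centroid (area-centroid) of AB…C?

Apply the surveyor's formula. First the cross-terms c_i = x_i·y_{i+1} − x_{i+1}·y_i:
  -36, -6, -33  ⇒  2A = -75, A = -37.5.
Then Σ (x_i + x_{i+1})·c_i = -300, so x̄ = -300 / (6·(-37.5)) = 4/3.

4/3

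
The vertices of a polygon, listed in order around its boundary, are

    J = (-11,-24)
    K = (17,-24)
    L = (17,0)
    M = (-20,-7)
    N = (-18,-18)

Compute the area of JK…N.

Apply the shoelace (surveyor's) formula: 2A = Σ (x_i·y_{i+1} − x_{i+1}·y_i), indices taken mod 5.
Cross-terms: 672, 408, -119, 234, 234  ⇒  Σ = 1429
Area = |Σ|/2 = 714.5.

714.5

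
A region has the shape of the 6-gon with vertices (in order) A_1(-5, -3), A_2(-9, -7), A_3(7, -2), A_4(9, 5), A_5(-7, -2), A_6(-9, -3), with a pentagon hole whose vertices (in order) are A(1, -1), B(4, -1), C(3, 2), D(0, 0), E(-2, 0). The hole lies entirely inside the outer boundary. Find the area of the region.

Outer boundary:
Σ = (8) + (67) + (53) + (17) + (3) + (12) = 160
Area = |Σ|/2 = 80.
Hole:
Apply the shoelace formula: 2A = Σ (x_i·y_{i+1} − x_{i+1}·y_i), indices taken mod 5.
Σ = (3) + (11) + (0) + (0) + (2) = 16
Area = |Σ|/2 = 8.
Net area = 80 − 8 = 72.

72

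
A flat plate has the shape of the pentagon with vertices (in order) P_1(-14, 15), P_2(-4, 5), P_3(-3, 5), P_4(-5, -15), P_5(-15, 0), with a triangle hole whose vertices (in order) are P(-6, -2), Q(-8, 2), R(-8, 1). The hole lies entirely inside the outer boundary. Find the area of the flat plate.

196.5

Outer boundary:
P_1→P_2: (-14)(5) − (-4)(15) = -10
P_2→P_3: (-4)(5) − (-3)(5) = -5
P_3→P_4: (-3)(-15) − (-5)(5) = 70
P_4→P_5: (-5)(0) − (-15)(-15) = -225
P_5→P_1: (-15)(15) − (-14)(0) = -225
Σ = -395
Area = |Σ|/2 = 197.5.
Hole:
Σ = (-28) + (8) + (22) = 2
Area = |Σ|/2 = 1.
Net area = 197.5 − 1 = 196.5.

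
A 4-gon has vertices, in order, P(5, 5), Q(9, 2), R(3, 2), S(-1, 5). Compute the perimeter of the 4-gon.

|PQ| = √((4)² + (-3)²) = √25 = 5
|QR| = √((-6)² + (0)²) = √36 = 6
|RS| = √((-4)² + (3)²) = √25 = 5
|SP| = √((6)² + (0)²) = √36 = 6
Perimeter = 5 + 6 + 5 + 6 = 22.

22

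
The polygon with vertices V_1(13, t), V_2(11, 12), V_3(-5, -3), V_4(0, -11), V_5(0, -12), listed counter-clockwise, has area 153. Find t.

8

The doubled signed area Σ (x_i y_{i+1} − x_{i+1} y_i) is linear in t.
With t=0 it equals 394; the coefficient of t is -11 (from the two edges through V_1).
So -11·t + 394 = 2·153 = 306 ⇒ t = 8.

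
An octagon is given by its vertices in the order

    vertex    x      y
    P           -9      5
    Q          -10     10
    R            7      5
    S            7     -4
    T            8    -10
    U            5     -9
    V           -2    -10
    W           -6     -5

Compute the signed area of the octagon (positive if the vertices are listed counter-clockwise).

Apply the shoelace formula: 2A = Σ (x_i·y_{i+1} − x_{i+1}·y_i), indices taken mod 8.
Σ = (-40) + (-120) + (-63) + (-38) + (-22) + (-68) + (-50) + (-75) = -476
Signed area = Σ/2 = -238 (negative ⇒ clockwise traversal).

-238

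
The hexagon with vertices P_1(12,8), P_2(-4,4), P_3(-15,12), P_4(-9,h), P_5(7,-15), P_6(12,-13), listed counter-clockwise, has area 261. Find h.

The doubled signed area Σ (x_i y_{i+1} − x_{i+1} y_i) is linear in h.
With h=0 it equals 676; the coefficient of h is -22 (from the two edges through P_4).
So -22·h + 676 = 2·261 = 522 ⇒ h = 7.

7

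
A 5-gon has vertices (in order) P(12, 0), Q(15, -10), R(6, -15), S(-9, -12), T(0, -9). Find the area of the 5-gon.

151.5

P→Q: (12)(-10) − (15)(0) = -120
Q→R: (15)(-15) − (6)(-10) = -165
R→S: (6)(-12) − (-9)(-15) = -207
S→T: (-9)(-9) − (0)(-12) = 81
T→P: (0)(0) − (12)(-9) = 108
Σ = -303
Area = |Σ|/2 = 151.5.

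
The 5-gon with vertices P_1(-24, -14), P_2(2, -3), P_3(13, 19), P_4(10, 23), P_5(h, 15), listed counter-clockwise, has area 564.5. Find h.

Write out the shoelace sum; only the two edges meeting at P_5 involve h:
2·Area = [(10·15 − h·23) + (h·(-14) − (-24)·15)] + 286
       = -37·h + 796 = 1129
⇒ h = -9.

-9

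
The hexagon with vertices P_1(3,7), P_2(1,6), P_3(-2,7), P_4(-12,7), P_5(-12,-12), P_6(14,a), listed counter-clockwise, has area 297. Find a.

Write out the shoelace sum; only the two edges meeting at P_6 involve a:
2·Area = [((-12)·a − 14·(-12)) + (14·7 − 3·a)] + 328
       = -15·a + 594 = 594
⇒ a = 0.

0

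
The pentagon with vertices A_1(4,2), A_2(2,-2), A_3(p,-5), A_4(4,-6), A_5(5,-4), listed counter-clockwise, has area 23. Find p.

Write out the shoelace sum; only the two edges meeting at A_3 involve p:
2·Area = [(2·(-5) − p·(-2)) + (p·(-6) − 4·(-5))] + 28
       = -4·p + 38 = 46
⇒ p = -2.

-2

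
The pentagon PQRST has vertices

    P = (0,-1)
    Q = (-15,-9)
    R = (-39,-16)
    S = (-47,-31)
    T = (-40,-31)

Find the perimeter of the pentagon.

|PQ| = √((-15)² + (-8)²) = √289 = 17
|QR| = √((-24)² + (-7)²) = √625 = 25
|RS| = √((-8)² + (-15)²) = √289 = 17
|ST| = √((7)² + (0)²) = √49 = 7
|TP| = √((40)² + (30)²) = √2500 = 50
Perimeter = 17 + 25 + 17 + 7 + 50 = 116.

116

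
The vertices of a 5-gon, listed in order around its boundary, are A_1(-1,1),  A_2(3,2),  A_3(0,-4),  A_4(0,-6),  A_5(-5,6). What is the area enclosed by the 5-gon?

Apply the shoelace (surveyor's) formula: 2A = Σ (x_i·y_{i+1} − x_{i+1}·y_i), indices taken mod 5.
A_1→A_2: (-1)(2) − (3)(1) = -5
A_2→A_3: (3)(-4) − (0)(2) = -12
A_3→A_4: (0)(-6) − (0)(-4) = 0
A_4→A_5: (0)(6) − (-5)(-6) = -30
A_5→A_1: (-5)(1) − (-1)(6) = 1
Σ = -46
Area = |Σ|/2 = 23.

23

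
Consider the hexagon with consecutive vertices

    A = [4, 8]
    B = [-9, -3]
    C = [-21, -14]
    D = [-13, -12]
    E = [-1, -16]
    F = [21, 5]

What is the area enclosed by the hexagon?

Apply Gauss's area formula: 2A = Σ (x_i·y_{i+1} − x_{i+1}·y_i), indices taken mod 6.
Σ = (60) + (63) + (70) + (196) + (331) + (148) = 868
Area = |Σ|/2 = 434.

434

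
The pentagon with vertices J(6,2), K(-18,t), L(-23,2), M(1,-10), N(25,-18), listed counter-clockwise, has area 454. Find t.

10

Write out the shoelace sum; only the two edges meeting at K involve t:
2·Area = [(6·t − (-18)·2) + ((-18)·2 − (-23)·t)] + 618
       = 29·t + 618 = 908
⇒ t = 10.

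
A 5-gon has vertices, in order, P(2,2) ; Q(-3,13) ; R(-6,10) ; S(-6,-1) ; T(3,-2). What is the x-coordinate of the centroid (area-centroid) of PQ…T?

-139/57

Apply the shoelace (surveyor's) formula. First the cross-terms c_i = x_i·y_{i+1} − x_{i+1}·y_i:
  32, 48, 66, 15, 10  ⇒  2A = 171, A = 85.5.
Then Σ (x_i + x_{i+1})·c_i = -1251, so x̄ = -1251 / (6·85.5) = -139/57.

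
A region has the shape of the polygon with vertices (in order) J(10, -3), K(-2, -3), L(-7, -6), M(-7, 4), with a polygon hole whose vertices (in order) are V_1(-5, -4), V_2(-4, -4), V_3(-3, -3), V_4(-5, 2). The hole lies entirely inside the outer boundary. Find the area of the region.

Outer boundary:
Apply the shoelace (surveyor's) formula: 2A = Σ (x_i·y_{i+1} − x_{i+1}·y_i), indices taken mod 4.
Σ = (-36) + (-9) + (-70) + (-19) = -134
Area = |Σ|/2 = 67.
Hole:
Apply Gauss's area formula: 2A = Σ (x_i·y_{i+1} − x_{i+1}·y_i), indices taken mod 4.
Cross-terms: 4, 0, -21, 30  ⇒  Σ = 13
Area = |Σ|/2 = 6.5.
Net area = 67 − 6.5 = 60.5.

60.5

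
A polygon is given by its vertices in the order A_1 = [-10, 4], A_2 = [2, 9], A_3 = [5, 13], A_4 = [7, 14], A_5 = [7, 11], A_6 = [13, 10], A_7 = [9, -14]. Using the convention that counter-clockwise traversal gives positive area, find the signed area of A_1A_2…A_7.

Σ = (-98) + (-19) + (-21) + (-21) + (-73) + (-272) + (-104) = -608
Signed area = Σ/2 = -304 (negative ⇒ clockwise traversal).

-304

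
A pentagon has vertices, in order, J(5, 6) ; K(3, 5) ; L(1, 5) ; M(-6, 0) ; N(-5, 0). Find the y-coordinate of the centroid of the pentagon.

49/17

Apply the shoelace (surveyor's) formula. First the cross-terms c_i = x_i·y_{i+1} − x_{i+1}·y_i:
  7, 10, 30, 0, -30  ⇒  2A = 17, A = 8.5.
Then Σ (y_i + y_{i+1})·c_i = 147, so ȳ = 147 / (6·8.5) = 49/17.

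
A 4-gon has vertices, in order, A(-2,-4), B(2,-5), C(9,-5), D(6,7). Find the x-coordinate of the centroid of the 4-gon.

Apply the shoelace (surveyor's) formula. First the cross-terms c_i = x_i·y_{i+1} − x_{i+1}·y_i:
  18, 35, 93, -10  ⇒  2A = 136, A = 68.
Then Σ (x_i + x_{i+1})·c_i = 1740, so x̄ = 1740 / (6·68) = 145/34.

145/34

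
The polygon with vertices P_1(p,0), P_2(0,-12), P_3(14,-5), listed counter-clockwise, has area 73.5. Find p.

Write out the shoelace sum; only the two edges meeting at P_1 involve p:
2·Area = [(14·0 − p·(-5)) + (p·(-12) − 0·0)] + 168
       = -7·p + 168 = 147
⇒ p = 3.

3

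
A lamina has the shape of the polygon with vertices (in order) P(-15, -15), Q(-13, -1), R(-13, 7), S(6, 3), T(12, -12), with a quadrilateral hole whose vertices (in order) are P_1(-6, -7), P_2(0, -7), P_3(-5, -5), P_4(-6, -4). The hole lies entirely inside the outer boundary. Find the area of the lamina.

409

Outer boundary:
Apply Gauss's area formula: 2A = Σ (x_i·y_{i+1} − x_{i+1}·y_i), indices taken mod 5.
P→Q: (-15)(-1) − (-13)(-15) = -180
Q→R: (-13)(7) − (-13)(-1) = -104
R→S: (-13)(3) − (6)(7) = -81
S→T: (6)(-12) − (12)(3) = -108
T→P: (12)(-15) − (-15)(-12) = -360
Σ = -833
Area = |Σ|/2 = 416.5.
Hole:
Σ = (42) + (-35) + (-10) + (18) = 15
Area = |Σ|/2 = 7.5.
Net area = 416.5 − 7.5 = 409.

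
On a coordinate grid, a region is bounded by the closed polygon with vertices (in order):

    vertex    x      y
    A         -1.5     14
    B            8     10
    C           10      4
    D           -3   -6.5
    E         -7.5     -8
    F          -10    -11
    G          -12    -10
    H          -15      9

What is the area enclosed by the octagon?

Apply the shoelace formula: 2A = Σ (x_i·y_{i+1} − x_{i+1}·y_i), indices taken mod 8.
Cross-terms: -127, -68, -53, -24.75, 2.5, -32, -258, -196.5  ⇒  Σ = -756.75
Area = |Σ|/2 = 378.375.

378.375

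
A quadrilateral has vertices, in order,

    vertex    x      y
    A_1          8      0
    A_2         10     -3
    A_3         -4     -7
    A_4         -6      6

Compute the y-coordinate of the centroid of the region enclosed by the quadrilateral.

Apply the shoelace (surveyor's) formula. First the cross-terms c_i = x_i·y_{i+1} − x_{i+1}·y_i:
  -24, -82, -66, -48  ⇒  2A = -220, A = -110.
Then Σ (y_i + y_{i+1})·c_i = 670, so ȳ = 670 / (6·(-110)) = -67/66.

-67/66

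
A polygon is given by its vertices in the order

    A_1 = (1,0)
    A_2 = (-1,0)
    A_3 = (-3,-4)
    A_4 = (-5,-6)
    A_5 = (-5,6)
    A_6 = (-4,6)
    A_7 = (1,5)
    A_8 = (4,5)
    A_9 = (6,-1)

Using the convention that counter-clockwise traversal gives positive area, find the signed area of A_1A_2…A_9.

Apply Gauss's area formula: 2A = Σ (x_i·y_{i+1} − x_{i+1}·y_i), indices taken mod 9.
Σ = (0) + (4) + (-2) + (-60) + (-6) + (-26) + (-15) + (-34) + (1) = -138
Signed area = Σ/2 = -69 (negative ⇒ clockwise traversal).

-69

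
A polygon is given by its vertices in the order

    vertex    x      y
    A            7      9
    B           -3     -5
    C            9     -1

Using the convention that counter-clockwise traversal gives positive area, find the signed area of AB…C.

Σ = (-8) + (48) + (88) = 128
Signed area = Σ/2 = 64 (positive ⇒ counter-clockwise traversal).

64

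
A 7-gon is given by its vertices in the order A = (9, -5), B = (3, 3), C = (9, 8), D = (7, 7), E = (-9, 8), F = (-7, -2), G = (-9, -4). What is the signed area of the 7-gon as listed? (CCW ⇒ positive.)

Apply Gauss's area formula: 2A = Σ (x_i·y_{i+1} − x_{i+1}·y_i), indices taken mod 7.
Cross-terms: 42, -3, 7, 119, 74, 10, 81  ⇒  Σ = 330
Signed area = Σ/2 = 165 (positive ⇒ counter-clockwise traversal).

165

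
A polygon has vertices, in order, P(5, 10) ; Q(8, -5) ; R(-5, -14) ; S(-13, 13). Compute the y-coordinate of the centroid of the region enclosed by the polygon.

Apply the shoelace formula. First the cross-terms c_i = x_i·y_{i+1} − x_{i+1}·y_i:
  -105, -137, -247, -195  ⇒  2A = -684, A = -342.
Then Σ (y_i + y_{i+1})·c_i = -2160, so ȳ = -2160 / (6·(-342)) = 20/19.

20/19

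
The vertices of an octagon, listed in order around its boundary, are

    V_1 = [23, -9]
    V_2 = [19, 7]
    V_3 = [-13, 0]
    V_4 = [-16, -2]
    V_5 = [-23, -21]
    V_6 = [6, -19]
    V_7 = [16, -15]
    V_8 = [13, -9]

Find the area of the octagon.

Apply the surveyor's formula: 2A = Σ (x_i·y_{i+1} − x_{i+1}·y_i), indices taken mod 8.
Σ = (332) + (91) + (26) + (290) + (563) + (214) + (51) + (90) = 1657
Area = |Σ|/2 = 828.5.

828.5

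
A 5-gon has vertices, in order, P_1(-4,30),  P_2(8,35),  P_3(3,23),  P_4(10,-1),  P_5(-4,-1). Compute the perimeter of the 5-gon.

|P_1P_2| = √((12)² + (5)²) = √169 = 13
|P_2P_3| = √((-5)² + (-12)²) = √169 = 13
|P_3P_4| = √((7)² + (-24)²) = √625 = 25
|P_4P_5| = √((-14)² + (0)²) = √196 = 14
|P_5P_1| = √((0)² + (31)²) = √961 = 31
Perimeter = 13 + 13 + 25 + 14 + 31 = 96.

96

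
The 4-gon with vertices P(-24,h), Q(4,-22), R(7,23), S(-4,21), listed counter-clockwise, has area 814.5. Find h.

Write out the shoelace sum; only the two edges meeting at P involve h:
2·Area = [((-4)·h − (-24)·21) + ((-24)·(-22) − 4·h)] + 485
       = -8·h + 1517 = 1629
⇒ h = -14.

-14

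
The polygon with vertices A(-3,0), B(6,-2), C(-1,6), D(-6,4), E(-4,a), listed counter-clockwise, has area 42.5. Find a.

1

The doubled signed area Σ (x_i y_{i+1} − x_{i+1} y_i) is linear in a.
With a=0 it equals 88; the coefficient of a is -3 (from the two edges through E).
So -3·a + 88 = 2·42.5 = 85 ⇒ a = 1.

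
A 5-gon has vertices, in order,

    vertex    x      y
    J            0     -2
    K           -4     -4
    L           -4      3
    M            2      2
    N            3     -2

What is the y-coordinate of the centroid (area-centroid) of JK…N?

Apply the surveyor's formula. First the cross-terms c_i = x_i·y_{i+1} − x_{i+1}·y_i:
  -8, -28, -14, -10, -6  ⇒  2A = -66, A = -33.
Then Σ (y_i + y_{i+1})·c_i = 30, so ȳ = 30 / (6·(-33)) = -5/33.

-5/33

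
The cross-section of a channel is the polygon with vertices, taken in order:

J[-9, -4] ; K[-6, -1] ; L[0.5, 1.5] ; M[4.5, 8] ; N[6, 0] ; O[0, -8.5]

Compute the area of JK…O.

Apply the shoelace formula: 2A = Σ (x_i·y_{i+1} − x_{i+1}·y_i), indices taken mod 6.
J→K: (-9)(-1) − (-6)(-4) = -15
K→L: (-6)(1.5) − (0.5)(-1) = -8.5
L→M: (0.5)(8) − (4.5)(1.5) = -2.75
M→N: (4.5)(0) − (6)(8) = -48
N→O: (6)(-8.5) − (0)(0) = -51
O→J: (0)(-4) − (-9)(-8.5) = -76.5
Σ = -201.75
Area = |Σ|/2 = 100.875.

100.875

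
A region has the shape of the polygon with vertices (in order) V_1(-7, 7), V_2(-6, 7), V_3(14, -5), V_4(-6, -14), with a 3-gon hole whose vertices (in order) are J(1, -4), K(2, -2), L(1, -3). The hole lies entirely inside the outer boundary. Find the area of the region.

220

Outer boundary:
Apply Gauss's area formula: 2A = Σ (x_i·y_{i+1} − x_{i+1}·y_i), indices taken mod 4.
Σ = (-7) + (-68) + (-226) + (-140) = -441
Area = |Σ|/2 = 220.5.
Hole:
Apply the shoelace (surveyor's) formula: 2A = Σ (x_i·y_{i+1} − x_{i+1}·y_i), indices taken mod 3.
J→K: (1)(-2) − (2)(-4) = 6
K→L: (2)(-3) − (1)(-2) = -4
L→J: (1)(-4) − (1)(-3) = -1
Σ = 1
Area = |Σ|/2 = 0.5.
Net area = 220.5 − 0.5 = 220.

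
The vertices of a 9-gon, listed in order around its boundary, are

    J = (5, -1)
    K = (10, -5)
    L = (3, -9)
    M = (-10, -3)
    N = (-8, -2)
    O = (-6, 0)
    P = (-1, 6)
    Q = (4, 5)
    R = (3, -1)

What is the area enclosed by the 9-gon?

143.5

Apply the surveyor's formula: 2A = Σ (x_i·y_{i+1} − x_{i+1}·y_i), indices taken mod 9.
Σ = (-15) + (-75) + (-99) + (-4) + (-12) + (-36) + (-29) + (-19) + (2) = -287
Area = |Σ|/2 = 143.5.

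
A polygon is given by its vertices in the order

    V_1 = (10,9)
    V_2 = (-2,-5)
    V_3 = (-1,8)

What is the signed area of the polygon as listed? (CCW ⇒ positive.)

Cross-terms: -32, -21, -89  ⇒  Σ = -142
Signed area = Σ/2 = -71 (negative ⇒ clockwise traversal).

-71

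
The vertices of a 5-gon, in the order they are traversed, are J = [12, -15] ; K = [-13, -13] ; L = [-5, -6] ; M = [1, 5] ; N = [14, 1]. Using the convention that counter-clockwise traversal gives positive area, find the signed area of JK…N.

-324

J→K: (12)(-13) − (-13)(-15) = -351
K→L: (-13)(-6) − (-5)(-13) = 13
L→M: (-5)(5) − (1)(-6) = -19
M→N: (1)(1) − (14)(5) = -69
N→J: (14)(-15) − (12)(1) = -222
Σ = -648
Signed area = Σ/2 = -324 (negative ⇒ clockwise traversal).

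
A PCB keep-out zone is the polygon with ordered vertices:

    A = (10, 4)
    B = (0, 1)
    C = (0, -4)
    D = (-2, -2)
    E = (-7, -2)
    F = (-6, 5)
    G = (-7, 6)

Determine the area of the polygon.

Σ = (10) + (0) + (-8) + (-10) + (-47) + (-1) + (-88) = -144
Area = |Σ|/2 = 72.

72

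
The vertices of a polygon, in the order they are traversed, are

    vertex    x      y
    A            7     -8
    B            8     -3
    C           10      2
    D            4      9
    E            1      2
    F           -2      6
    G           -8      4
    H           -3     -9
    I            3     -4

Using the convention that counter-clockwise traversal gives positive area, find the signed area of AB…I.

173.5

Σ = (43) + (46) + (82) + (-1) + (10) + (40) + (84) + (39) + (4) = 347
Signed area = Σ/2 = 173.5 (positive ⇒ counter-clockwise traversal).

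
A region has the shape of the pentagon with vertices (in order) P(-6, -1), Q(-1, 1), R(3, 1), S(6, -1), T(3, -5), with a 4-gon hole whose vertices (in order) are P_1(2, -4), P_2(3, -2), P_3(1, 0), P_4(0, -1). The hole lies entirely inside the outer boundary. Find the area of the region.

34.5

Outer boundary:
Apply the shoelace formula: 2A = Σ (x_i·y_{i+1} − x_{i+1}·y_i), indices taken mod 5.
Σ = (-7) + (-4) + (-9) + (-27) + (-33) = -80
Area = |Σ|/2 = 40.
Hole:
Apply Gauss's area formula: 2A = Σ (x_i·y_{i+1} − x_{i+1}·y_i), indices taken mod 4.
Σ = (8) + (2) + (-1) + (2) = 11
Area = |Σ|/2 = 5.5.
Net area = 40 − 5.5 = 34.5.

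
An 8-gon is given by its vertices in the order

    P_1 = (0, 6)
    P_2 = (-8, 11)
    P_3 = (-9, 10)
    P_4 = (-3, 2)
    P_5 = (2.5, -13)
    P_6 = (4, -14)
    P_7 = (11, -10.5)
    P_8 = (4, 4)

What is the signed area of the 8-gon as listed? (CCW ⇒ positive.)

176

Apply the shoelace formula: 2A = Σ (x_i·y_{i+1} − x_{i+1}·y_i), indices taken mod 8.
Σ = (48) + (19) + (12) + (34) + (17) + (112) + (86) + (24) = 352
Signed area = Σ/2 = 176 (positive ⇒ counter-clockwise traversal).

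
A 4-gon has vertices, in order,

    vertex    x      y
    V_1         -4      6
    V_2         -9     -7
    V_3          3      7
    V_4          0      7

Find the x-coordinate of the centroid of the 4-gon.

-863/267

Apply the surveyor's formula. First the cross-terms c_i = x_i·y_{i+1} − x_{i+1}·y_i:
  82, -42, 21, 28  ⇒  2A = 89, A = 44.5.
Then Σ (x_i + x_{i+1})·c_i = -863, so x̄ = -863 / (6·44.5) = -863/267.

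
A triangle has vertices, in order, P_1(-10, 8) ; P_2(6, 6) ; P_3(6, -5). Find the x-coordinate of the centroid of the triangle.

Apply the shoelace (surveyor's) formula. First the cross-terms c_i = x_i·y_{i+1} − x_{i+1}·y_i:
  -108, -66, -2  ⇒  2A = -176, A = -88.
Then Σ (x_i + x_{i+1})·c_i = -352, so x̄ = -352 / (6·(-88)) = 2/3.

2/3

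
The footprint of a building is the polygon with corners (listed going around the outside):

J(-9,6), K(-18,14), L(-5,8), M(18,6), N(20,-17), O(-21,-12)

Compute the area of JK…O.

761.5

Σ = (-18) + (-74) + (-174) + (-426) + (-597) + (-234) = -1523
Area = |Σ|/2 = 761.5.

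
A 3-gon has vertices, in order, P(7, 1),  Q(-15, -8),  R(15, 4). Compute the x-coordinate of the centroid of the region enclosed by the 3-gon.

Apply the shoelace formula. First the cross-terms c_i = x_i·y_{i+1} − x_{i+1}·y_i:
  -41, 60, -13  ⇒  2A = 6, A = 3.
Then Σ (x_i + x_{i+1})·c_i = 42, so x̄ = 42 / (6·3) = 7/3.

7/3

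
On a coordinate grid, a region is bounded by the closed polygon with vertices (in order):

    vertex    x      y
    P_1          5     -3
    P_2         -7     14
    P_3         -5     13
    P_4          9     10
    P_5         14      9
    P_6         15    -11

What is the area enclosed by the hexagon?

Apply the shoelace formula: 2A = Σ (x_i·y_{i+1} − x_{i+1}·y_i), indices taken mod 6.
Σ = (49) + (-21) + (-167) + (-59) + (-289) + (10) = -477
Area = |Σ|/2 = 238.5.

238.5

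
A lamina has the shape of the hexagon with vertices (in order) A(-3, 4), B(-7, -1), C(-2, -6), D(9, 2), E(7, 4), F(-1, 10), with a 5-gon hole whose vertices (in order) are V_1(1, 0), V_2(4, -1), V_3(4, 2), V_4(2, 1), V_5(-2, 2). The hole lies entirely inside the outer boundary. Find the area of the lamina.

Outer boundary:
Σ = (31) + (40) + (50) + (22) + (74) + (26) = 243
Area = |Σ|/2 = 121.5.
Hole:
Apply the surveyor's formula: 2A = Σ (x_i·y_{i+1} − x_{i+1}·y_i), indices taken mod 5.
Σ = (-1) + (12) + (0) + (6) + (-2) = 15
Area = |Σ|/2 = 7.5.
Net area = 121.5 − 7.5 = 114.

114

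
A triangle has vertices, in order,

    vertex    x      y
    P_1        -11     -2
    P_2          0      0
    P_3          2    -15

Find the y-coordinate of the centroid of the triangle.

-17/3

Apply the shoelace (surveyor's) formula. First the cross-terms c_i = x_i·y_{i+1} − x_{i+1}·y_i:
  0, 0, -169  ⇒  2A = -169, A = -84.5.
Then Σ (y_i + y_{i+1})·c_i = 2873, so ȳ = 2873 / (6·(-84.5)) = -17/3.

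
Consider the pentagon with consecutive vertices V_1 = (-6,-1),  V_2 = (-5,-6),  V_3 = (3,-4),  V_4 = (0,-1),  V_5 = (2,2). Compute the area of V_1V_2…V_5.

Σ = (31) + (38) + (-3) + (2) + (10) = 78
Area = |Σ|/2 = 39.

39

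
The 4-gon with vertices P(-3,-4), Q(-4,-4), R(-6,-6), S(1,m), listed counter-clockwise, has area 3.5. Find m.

The doubled signed area Σ (x_i y_{i+1} − x_{i+1} y_i) is linear in m.
With m=0 it equals -2; the coefficient of m is -3 (from the two edges through S).
So -3·m + -2 = 2·3.5 = 7 ⇒ m = -3.

-3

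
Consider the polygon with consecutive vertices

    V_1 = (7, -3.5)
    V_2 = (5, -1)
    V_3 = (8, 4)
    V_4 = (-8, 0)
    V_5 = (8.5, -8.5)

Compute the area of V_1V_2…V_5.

84.125

Cross-terms: 10.5, 28, 32, 68, 29.75  ⇒  Σ = 168.25
Area = |Σ|/2 = 84.125.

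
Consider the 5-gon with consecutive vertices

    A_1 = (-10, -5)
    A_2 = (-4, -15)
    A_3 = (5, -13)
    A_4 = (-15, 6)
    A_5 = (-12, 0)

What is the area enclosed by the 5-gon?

Apply the shoelace (surveyor's) formula: 2A = Σ (x_i·y_{i+1} − x_{i+1}·y_i), indices taken mod 5.
Σ = (130) + (127) + (-165) + (72) + (60) = 224
Area = |Σ|/2 = 112.

112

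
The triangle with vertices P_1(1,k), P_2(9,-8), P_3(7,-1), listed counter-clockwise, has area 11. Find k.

Write out the shoelace sum; only the two edges meeting at P_1 involve k:
2·Area = [(7·k − 1·(-1)) + (1·(-8) − 9·k)] + 47
       = -2·k + 40 = 22
⇒ k = 9.

9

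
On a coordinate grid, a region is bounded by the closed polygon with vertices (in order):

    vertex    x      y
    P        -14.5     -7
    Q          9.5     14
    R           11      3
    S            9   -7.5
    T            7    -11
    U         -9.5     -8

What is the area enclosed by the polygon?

314

Apply Gauss's area formula: 2A = Σ (x_i·y_{i+1} − x_{i+1}·y_i), indices taken mod 6.
Σ = (-136.5) + (-125.5) + (-109.5) + (-46.5) + (-160.5) + (-49.5) = -628
Area = |Σ|/2 = 314.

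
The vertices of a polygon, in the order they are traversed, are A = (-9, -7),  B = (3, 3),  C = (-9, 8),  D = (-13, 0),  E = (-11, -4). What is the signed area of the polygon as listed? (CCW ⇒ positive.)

121

Σ = (-6) + (51) + (104) + (52) + (41) = 242
Signed area = Σ/2 = 121 (positive ⇒ counter-clockwise traversal).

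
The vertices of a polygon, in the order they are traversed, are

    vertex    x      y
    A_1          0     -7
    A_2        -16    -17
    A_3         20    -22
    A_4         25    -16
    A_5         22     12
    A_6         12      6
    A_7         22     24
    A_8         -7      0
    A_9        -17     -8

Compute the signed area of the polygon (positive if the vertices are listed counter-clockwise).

974.5

Apply the surveyor's formula: 2A = Σ (x_i·y_{i+1} − x_{i+1}·y_i), indices taken mod 9.
Σ = (-112) + (692) + (230) + (652) + (-12) + (156) + (168) + (56) + (119) = 1949
Signed area = Σ/2 = 974.5 (positive ⇒ counter-clockwise traversal).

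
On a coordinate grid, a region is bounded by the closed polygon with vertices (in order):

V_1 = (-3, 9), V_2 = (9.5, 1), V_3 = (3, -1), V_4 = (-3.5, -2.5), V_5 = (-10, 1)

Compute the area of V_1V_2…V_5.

113.75

Σ = (-88.5) + (-12.5) + (-11) + (-28.5) + (-87) = -227.5
Area = |Σ|/2 = 113.75.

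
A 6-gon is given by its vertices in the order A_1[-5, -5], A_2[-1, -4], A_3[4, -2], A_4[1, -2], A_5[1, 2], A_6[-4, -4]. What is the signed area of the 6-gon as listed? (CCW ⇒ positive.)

Σ = (15) + (18) + (-6) + (4) + (4) + (0) = 35
Signed area = Σ/2 = 17.5 (positive ⇒ counter-clockwise traversal).

17.5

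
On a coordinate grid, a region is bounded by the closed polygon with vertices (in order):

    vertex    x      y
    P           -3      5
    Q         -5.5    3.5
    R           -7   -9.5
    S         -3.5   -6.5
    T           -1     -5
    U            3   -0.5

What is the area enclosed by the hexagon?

Apply the shoelace (surveyor's) formula: 2A = Σ (x_i·y_{i+1} − x_{i+1}·y_i), indices taken mod 6.
Cross-terms: 17, 76.75, 12.25, 11, 15.5, 13.5  ⇒  Σ = 146
Area = |Σ|/2 = 73.

73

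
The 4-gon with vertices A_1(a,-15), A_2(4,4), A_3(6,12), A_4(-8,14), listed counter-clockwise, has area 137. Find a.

Write out the shoelace sum; only the two edges meeting at A_1 involve a:
2·Area = [((-8)·(-15) − a·14) + (a·4 − 4·(-15))] + 204
       = -10·a + 384 = 274
⇒ a = 11.

11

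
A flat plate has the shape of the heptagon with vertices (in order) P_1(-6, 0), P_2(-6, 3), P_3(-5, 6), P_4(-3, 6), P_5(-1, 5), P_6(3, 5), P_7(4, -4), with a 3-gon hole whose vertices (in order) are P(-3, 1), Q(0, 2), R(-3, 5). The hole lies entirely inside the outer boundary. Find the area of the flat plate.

Outer boundary:
Σ = (-18) + (-21) + (-12) + (-9) + (-20) + (-32) + (-24) = -136
Area = |Σ|/2 = 68.
Hole:
Apply Gauss's area formula: 2A = Σ (x_i·y_{i+1} − x_{i+1}·y_i), indices taken mod 3.
Σ = (-6) + (6) + (12) = 12
Area = |Σ|/2 = 6.
Net area = 68 − 6 = 62.

62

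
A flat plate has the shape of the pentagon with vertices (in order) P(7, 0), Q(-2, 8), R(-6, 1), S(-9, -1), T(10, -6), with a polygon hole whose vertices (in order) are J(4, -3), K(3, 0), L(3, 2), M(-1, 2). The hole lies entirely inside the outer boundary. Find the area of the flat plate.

Outer boundary:
Σ = (56) + (46) + (15) + (64) + (42) = 223
Area = |Σ|/2 = 111.5.
Hole:
Σ = (9) + (6) + (8) + (-5) = 18
Area = |Σ|/2 = 9.
Net area = 111.5 − 9 = 102.5.

102.5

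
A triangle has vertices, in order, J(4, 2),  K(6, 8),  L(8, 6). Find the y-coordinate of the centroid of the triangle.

16/3

Apply the surveyor's formula. First the cross-terms c_i = x_i·y_{i+1} − x_{i+1}·y_i:
  20, -28, -8  ⇒  2A = -16, A = -8.
Then Σ (y_i + y_{i+1})·c_i = -256, so ȳ = -256 / (6·(-8)) = 16/3.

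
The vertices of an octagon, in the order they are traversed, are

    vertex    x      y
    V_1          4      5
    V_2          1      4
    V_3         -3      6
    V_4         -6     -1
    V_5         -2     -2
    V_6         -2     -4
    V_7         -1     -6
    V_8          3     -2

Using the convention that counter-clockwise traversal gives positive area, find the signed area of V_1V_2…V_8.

Apply the shoelace (surveyor's) formula: 2A = Σ (x_i·y_{i+1} − x_{i+1}·y_i), indices taken mod 8.
Σ = (11) + (18) + (39) + (10) + (4) + (8) + (20) + (23) = 133
Signed area = Σ/2 = 66.5 (positive ⇒ counter-clockwise traversal).

66.5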